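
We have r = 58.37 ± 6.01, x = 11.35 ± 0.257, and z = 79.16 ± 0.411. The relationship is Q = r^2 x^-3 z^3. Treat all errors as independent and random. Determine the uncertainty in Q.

Q is a product of powers, so relative uncertainties combine in quadrature:
  (2·δr/r)² = (2×0.103)² = 0.0424;  (-3·δx/x)² = (-3×0.0226)² = 0.00461;  (3·δz/z)² = (3×0.00519)² = 0.000243
δQ/Q = √(0.0473) = 0.217
Q = 1.156e+06, so δQ = 0.217 × 1.156e+06 = 2.51e+05.

2.51e+05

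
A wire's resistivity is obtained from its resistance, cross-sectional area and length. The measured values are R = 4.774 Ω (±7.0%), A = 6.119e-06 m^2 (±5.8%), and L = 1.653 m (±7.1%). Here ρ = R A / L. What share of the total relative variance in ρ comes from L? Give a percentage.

37.9%

(δρ/ρ)² = (1·δR/R)² + (1·δA/A)² + (-1·δL/L)²
  R term: (1×0.0700)² = 0.00490
  A term: (1×0.0580)² = 0.00336
  L term: (-1×0.0710)² = 0.00504
Total = 0.0133. Share from L = 0.00504/0.0133 = 0.379.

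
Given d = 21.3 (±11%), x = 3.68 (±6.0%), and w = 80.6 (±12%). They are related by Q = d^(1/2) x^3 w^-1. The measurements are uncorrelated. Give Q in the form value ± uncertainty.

Each factor contributes (exponent × relative error)² to (δQ/Q)²:
  (½·δd/d)² = (0.5×0.110)² = 0.00302;  (3·δx/x)² = (3×0.0600)² = 0.0324;  (-1·δw/w)² = (-1×0.120)² = 0.0144
δQ/Q = √(0.0498) = 0.223
Q = 2.85, so δQ = 0.223 × 2.85 = 0.637.

2.85 ± 0.637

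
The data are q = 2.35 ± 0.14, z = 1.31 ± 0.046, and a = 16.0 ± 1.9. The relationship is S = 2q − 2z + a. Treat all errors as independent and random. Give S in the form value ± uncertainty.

For a sum/difference, combine absolute errors in quadrature:
  (2·δq)² = 0.0784;  (2·δz)² = 0.00846;  (δa)² = 3.61
δS = √(3.70) = 1.92
S = 18.1.

18.1 ± 1.92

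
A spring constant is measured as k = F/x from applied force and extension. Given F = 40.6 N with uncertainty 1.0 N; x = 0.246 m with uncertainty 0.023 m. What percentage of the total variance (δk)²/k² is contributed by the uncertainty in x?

93.5%

(δk/k)² = (1·δF/F)² + (-1·δx/x)²
  F term: (1×0.0246)² = 0.000607
  x term: (-1×0.0935)² = 0.00874
Total = 0.00935. Share from x = 0.00874/0.00935 = 0.935.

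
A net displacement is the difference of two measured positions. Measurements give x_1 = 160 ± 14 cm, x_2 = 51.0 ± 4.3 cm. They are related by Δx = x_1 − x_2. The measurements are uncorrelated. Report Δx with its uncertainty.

109 ± 14.6 cm

Each term contributes (cᵢ δxᵢ)² to (δΔx)²:
  (δx_1)² = 196;  (δx_2)² = 18.5
δΔx = √(214) = 14.6 cm
Δx = 109 cm.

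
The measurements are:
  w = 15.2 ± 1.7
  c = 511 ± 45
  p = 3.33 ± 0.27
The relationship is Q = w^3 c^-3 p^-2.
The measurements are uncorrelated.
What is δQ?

Products/powers → add relative errors in quadrature, weighted by exponent:
  (3·δw/w)² = (3×0.112)² = 0.113;  (-3·δc/c)² = (-3×0.0881)² = 0.0698;  (-2·δp/p)² = (-2×0.0811)² = 0.0263
δQ/Q = √(0.209) = 0.457
Q = 2.37e-06, so δQ = 0.457 × 2.37e-06 = 1.08e-06.

1.08e-06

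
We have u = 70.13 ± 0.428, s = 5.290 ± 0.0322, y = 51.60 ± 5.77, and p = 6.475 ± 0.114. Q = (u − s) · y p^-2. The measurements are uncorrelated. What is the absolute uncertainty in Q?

Let w = u − s = 64.84. δw = √(δu² + δs²) = √(0.183 + 0.00104) = 0.429, so δw/w = 0.00662.
Q is then a monomial in w, y, p:
δQ/Q = √((δw/w)² + (1·δy/y)² + (-2·δp/p)²) = √(4.38e-05 + 0.0125 + 0.00124) = 0.117
Q = 79.80, so δQ = 0.117 × 79.80 = 9.37.

9.37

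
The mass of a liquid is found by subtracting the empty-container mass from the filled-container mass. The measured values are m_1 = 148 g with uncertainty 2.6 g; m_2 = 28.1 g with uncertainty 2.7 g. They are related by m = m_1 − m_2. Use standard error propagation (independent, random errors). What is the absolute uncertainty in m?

3.75 g

m is a linear combination, so absolute uncertainties add in quadrature:
  (δm_1)² = 6.76;  (δm_2)² = 7.29
δm = √(14.1) = 3.75 g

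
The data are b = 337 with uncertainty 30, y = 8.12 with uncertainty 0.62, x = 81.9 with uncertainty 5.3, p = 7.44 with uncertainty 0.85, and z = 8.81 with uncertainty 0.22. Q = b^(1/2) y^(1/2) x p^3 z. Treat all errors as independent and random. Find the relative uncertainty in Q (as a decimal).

Products/powers → add relative errors in quadrature, weighted by exponent:
  (½·δb/b)² = (0.5×0.0890)² = 0.00198;  (½·δy/y)² = (0.5×0.0764)² = 0.00146;  (1·δx/x)² = (1×0.0647)² = 0.00419;  (3·δp/p)² = (3×0.114)² = 0.117;  (1·δz/z)² = (1×0.0250)² = 0.000624
δQ/Q = √(0.126) = 0.355

0.355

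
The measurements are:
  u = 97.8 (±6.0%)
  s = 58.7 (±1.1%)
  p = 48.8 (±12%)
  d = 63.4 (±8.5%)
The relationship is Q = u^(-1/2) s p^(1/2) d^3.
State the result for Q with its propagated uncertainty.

For a monomial Q ∝ u^(-1/2), s, p^(1/2), d^3, fractional errors add in quadrature:
  (−½·δu/u)² = (-0.5×0.0600)² = 0.000900;  (1·δs/s)² = (1×0.0110)² = 0.000121;  (½·δp/p)² = (0.5×0.120)² = 0.00360;  (3·δd/d)² = (3×0.0850)² = 0.0650
δQ/Q = √(0.0696) = 0.264
Q = 1.06e+07, so δQ = 0.264 × 1.06e+07 = 2.79e+06.

(1.06 ± 0.279) × 10^7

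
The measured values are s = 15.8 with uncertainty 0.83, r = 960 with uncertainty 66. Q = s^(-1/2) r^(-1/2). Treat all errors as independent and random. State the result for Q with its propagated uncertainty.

Each factor contributes (exponent × relative error)² to (δQ/Q)²:
  (−½·δs/s)² = (-0.5×0.0525)² = 0.000690;  (−½·δr/r)² = (-0.5×0.0688)² = 0.00118
δQ/Q = √(0.00187) = 0.0433
Q = 0.00812, so δQ = 0.0433 × 0.00812 = 0.000351.

0.00812 ± 0.000351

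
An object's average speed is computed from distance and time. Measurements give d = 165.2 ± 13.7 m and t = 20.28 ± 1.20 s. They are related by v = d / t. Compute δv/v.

Each factor contributes (exponent × relative error)² to (δv/v)²:
  (1·δd/d)² = (1×0.0829)² = 0.00688;  (-1·δt/t)² = (-1×0.0592)² = 0.00350
δv/v = √(0.0104) = 0.102

0.102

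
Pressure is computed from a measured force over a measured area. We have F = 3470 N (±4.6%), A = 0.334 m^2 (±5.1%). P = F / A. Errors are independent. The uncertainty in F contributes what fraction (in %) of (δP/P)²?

(δP/P)² = (1·δF/F)² + (-1·δA/A)²
  F term: (1×0.0460)² = 0.00212
  A term: (-1×0.0510)² = 0.00260
Total = 0.00472. Share from F = 0.00212/0.00472 = 0.449.

44.9%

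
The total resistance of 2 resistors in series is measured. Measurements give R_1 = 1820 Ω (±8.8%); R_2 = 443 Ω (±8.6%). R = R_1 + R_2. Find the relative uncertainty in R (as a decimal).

0.0727

Sums and differences: (δR)² = Σ (cᵢ δxᵢ)².
  (δR_1)² = 25700;  (δR_2)² = 1450
δR = √(27100) = 165 Ω
R = 2260 Ω, so δR/R = 165/2260 = 0.0727.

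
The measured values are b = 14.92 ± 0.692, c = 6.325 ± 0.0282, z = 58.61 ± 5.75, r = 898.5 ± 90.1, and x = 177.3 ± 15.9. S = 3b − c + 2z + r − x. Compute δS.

92.2

S is a linear combination, so absolute uncertainties add in quadrature:
  (3·δb)² = 4.31;  (δc)² = 0.000795;  (2·δz)² = 132;  (δr)² = 8120;  (δx)² = 253
δS = √(8510) = 92.2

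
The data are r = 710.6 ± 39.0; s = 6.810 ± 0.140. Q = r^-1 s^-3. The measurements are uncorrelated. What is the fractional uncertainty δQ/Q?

0.0826

Relative error in a monomial: (δQ/Q)² = Σ (nᵢ · δxᵢ/xᵢ)².
  (-1·δr/r)² = (-1×0.0549)² = 0.00301;  (-3·δs/s)² = (-3×0.0206)² = 0.00380
δQ/Q = √(0.00682) = 0.0826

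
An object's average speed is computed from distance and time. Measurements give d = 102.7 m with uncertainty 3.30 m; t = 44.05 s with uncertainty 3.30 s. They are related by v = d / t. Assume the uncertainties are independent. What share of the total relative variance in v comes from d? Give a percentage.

15.5%

(δv/v)² = (1·δd/d)² + (-1·δt/t)²
  d term: (1×0.0321)² = 0.00103
  t term: (-1×0.0749)² = 0.00561
Total = 0.00664. Share from d = 0.00103/0.00664 = 0.155.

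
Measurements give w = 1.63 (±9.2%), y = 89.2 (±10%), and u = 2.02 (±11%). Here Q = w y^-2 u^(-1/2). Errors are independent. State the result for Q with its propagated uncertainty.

Products/powers → add relative errors in quadrature, weighted by exponent:
  (1·δw/w)² = (1×0.0920)² = 0.00846;  (-2·δy/y)² = (-2×0.100)² = 0.0400;  (−½·δu/u)² = (-0.5×0.110)² = 0.00302
δQ/Q = √(0.0515) = 0.227
Q = 0.000144, so δQ = 0.227 × 0.000144 = 3.27e-05.

(1.44 ± 0.327) × 10^-4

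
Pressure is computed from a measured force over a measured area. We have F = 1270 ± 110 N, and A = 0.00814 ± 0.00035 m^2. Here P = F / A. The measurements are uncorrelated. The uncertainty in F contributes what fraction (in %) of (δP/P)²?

(δP/P)² = (1·δF/F)² + (-1·δA/A)²
  F term: (1×0.0866)² = 0.00750
  A term: (-1×0.0430)² = 0.00185
Total = 0.00935. Share from F = 0.00750/0.00935 = 0.802.

80.2%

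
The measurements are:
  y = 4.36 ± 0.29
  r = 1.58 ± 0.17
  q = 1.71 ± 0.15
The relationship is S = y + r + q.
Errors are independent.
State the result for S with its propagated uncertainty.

7.65 ± 0.368

Each term contributes (cᵢ δxᵢ)² to (δS)²:
  (δy)² = 0.0841;  (δr)² = 0.0289;  (δq)² = 0.0225
δS = √(0.136) = 0.368
S = 7.65.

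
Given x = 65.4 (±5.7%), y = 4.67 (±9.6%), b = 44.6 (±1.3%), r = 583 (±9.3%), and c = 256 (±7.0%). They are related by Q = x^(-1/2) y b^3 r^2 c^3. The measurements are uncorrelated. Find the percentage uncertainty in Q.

30.0%

For a monomial Q ∝ x^(-1/2), y, b^3, r^2, c^3, fractional errors add in quadrature:
  (−½·δx/x)² = (-0.5×0.0570)² = 0.000812;  (1·δy/y)² = (1×0.0960)² = 0.00922;  (3·δb/b)² = (3×0.0130)² = 0.00152;  (2·δr/r)² = (2×0.0930)² = 0.0346;  (3·δc/c)² = (3×0.0700)² = 0.0441
δQ/Q = √(0.0902) = 0.300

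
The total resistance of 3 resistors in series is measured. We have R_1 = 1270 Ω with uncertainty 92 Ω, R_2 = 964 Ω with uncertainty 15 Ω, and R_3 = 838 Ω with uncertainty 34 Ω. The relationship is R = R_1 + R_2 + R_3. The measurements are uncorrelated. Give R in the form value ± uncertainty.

3070 ± 99.2 Ω

Absolute uncertainties add in quadrature for a linear combination:
  (δR_1)² = 8460;  (δR_2)² = 225;  (δR_3)² = 1160
δR = √(9840) = 99.2 Ω
R = 3070 Ω.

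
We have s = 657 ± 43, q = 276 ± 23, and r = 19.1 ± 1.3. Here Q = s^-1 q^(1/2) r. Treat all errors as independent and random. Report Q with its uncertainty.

0.483 ± 0.0498

Each factor contributes (exponent × relative error)² to (δQ/Q)²:
  (-1·δs/s)² = (-1×0.0654)² = 0.00428;  (½·δq/q)² = (0.5×0.0833)² = 0.00174;  (1·δr/r)² = (1×0.0681)² = 0.00463
δQ/Q = √(0.0107) = 0.103
Q = 0.483, so δQ = 0.103 × 0.483 = 0.0498.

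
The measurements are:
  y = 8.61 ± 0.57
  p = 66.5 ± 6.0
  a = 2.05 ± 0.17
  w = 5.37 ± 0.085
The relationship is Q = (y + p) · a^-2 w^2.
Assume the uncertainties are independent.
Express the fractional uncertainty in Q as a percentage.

Let u = y + p = 75.1. δu = √(δy² + δp²) = √(0.325 + 36.0) = 6.03, so δu/u = 0.0802.
Q is then a monomial in u, a, w:
δQ/Q = √((δu/u)² + (-2·δa/a)² + (2·δw/w)²) = √(0.00644 + 0.0275 + 0.00100) = 0.187

18.7%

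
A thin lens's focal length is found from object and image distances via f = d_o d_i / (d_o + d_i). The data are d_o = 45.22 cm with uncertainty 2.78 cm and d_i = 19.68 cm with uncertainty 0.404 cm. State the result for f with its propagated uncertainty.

13.71 ± 0.322 cm

∂f/∂d_o = (d_i/(d_o+d_i))² = 0.0920;  ∂f/∂d_i = (d_o/(d_o+d_i))² = 0.485
δf = √((∂f/∂d_o · δd_o)² + (∂f/∂d_i · δd_i)²) = √(0.0653 + 0.0385) = 0.322 cm
f = 13.71 cm.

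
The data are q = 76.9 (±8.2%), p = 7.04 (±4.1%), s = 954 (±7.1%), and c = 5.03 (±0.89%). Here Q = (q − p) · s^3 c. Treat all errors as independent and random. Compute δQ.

7.06e+10

Let u = q − p = 69.9. δu = √(δq² + δp²) = √(39.8 + 0.0833) = 6.31, so δu/u = 0.0904.
Q is then a monomial in u, s, c:
δQ/Q = √((δu/u)² + (3·δs/s)² + (1·δc/c)²) = √(0.00816 + 0.0454 + 7.92e-05) = 0.232
Q = 3.05e+11, so δQ = 0.232 × 3.05e+11 = 7.06e+10.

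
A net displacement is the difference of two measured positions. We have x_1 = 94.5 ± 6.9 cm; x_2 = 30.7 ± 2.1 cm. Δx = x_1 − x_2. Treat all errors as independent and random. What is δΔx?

7.21 cm

For a sum/difference, combine absolute errors in quadrature:
  (δx_1)² = 47.6;  (δx_2)² = 4.41
δΔx = √(52.0) = 7.21 cm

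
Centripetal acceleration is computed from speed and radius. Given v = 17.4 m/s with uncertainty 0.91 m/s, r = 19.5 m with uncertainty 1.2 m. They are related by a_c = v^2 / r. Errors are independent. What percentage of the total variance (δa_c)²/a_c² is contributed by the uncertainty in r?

(δa_c/a_c)² = (2·δv/v)² + (-1·δr/r)²
  v term: (2×0.0523)² = 0.0109
  r term: (-1×0.0615)² = 0.00379
Total = 0.0147. Share from r = 0.00379/0.0147 = 0.257.

25.7%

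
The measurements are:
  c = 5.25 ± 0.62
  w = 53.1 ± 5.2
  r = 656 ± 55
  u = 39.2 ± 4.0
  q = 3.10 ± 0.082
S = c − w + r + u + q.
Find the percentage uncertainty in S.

S is a linear combination, so absolute uncertainties add in quadrature:
  (δc)² = 0.384;  (δw)² = 27.0;  (δr)² = 3020;  (δu)² = 16.0;  (δq)² = 0.00672
δS = √(3070) = 55.4
S = 650, so δS/S = 55.4/650 = 0.0852.

8.52%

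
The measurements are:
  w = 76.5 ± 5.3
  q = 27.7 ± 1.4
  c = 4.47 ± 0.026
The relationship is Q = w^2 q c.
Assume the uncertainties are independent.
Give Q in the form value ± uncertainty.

(7.25 ± 1.07) × 10^5

Since Q is a product/quotient, work with relative uncertainties:
  (2·δw/w)² = (2×0.0693)² = 0.0192;  (1·δq/q)² = (1×0.0505)² = 0.00255;  (1·δc/c)² = (1×0.00582)² = 3.38e-05
δQ/Q = √(0.0218) = 0.148
Q = 7.25e+05, so δQ = 0.148 × 7.25e+05 = 1.07e+05.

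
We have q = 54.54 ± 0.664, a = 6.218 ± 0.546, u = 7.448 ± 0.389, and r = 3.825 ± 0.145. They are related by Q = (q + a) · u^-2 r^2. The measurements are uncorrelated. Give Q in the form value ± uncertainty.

Let w = q + a = 60.76. δw = √(δq² + δa²) = √(0.441 + 0.298) = 0.860, so δw/w = 0.0141.
Q is then a monomial in w, u, r:
δQ/Q = √((δw/w)² + (-2·δu/u)² + (2·δr/r)²) = √(0.000200 + 0.0109 + 0.00575) = 0.130
Q = 16.02, so δQ = 0.130 × 16.02 = 2.08.

16.02 ± 2.08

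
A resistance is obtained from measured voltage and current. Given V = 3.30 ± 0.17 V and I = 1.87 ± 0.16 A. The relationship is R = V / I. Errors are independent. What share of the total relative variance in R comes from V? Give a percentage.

(δR/R)² = (1·δV/V)² + (-1·δI/I)²
  V term: (1×0.0515)² = 0.00265
  I term: (-1×0.0856)² = 0.00732
Total = 0.00997. Share from V = 0.00265/0.00997 = 0.266.

26.6%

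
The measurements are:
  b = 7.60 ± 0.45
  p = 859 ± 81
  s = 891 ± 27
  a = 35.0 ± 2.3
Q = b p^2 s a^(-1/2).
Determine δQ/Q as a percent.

20.3%

Q is a product of powers, so relative uncertainties combine in quadrature:
  (1·δb/b)² = (1×0.0592)² = 0.00351;  (2·δp/p)² = (2×0.0943)² = 0.0356;  (1·δs/s)² = (1×0.0303)² = 0.000918;  (−½·δa/a)² = (-0.5×0.0657)² = 0.00108
δQ/Q = √(0.0411) = 0.203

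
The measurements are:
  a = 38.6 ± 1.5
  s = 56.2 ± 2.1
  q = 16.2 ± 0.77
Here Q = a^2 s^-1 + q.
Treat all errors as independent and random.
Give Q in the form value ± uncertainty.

42.7 ± 2.41

Let p = a^2·s^-1 = 26.5. δp/p = √((2·δa/a)² + (-1·δs/s)²) = √(0.00604 + 0.00140) = 0.0862, so δp = 2.29.
Q = p + q: δQ = √(δp² + δq²) = √(5.23 + 0.593) = 2.41
Q = 42.7.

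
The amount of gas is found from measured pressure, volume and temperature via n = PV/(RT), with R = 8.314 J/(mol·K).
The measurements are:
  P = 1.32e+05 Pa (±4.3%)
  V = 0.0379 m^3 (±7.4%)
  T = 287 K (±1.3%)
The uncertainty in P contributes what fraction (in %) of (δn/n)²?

24.7%

(δn/n)² = (1·δP/P)² + (1·δV/V)² + (-1·δT/T)²
  P term: (1×0.0430)² = 0.00185
  V term: (1×0.0740)² = 0.00548
  T term: (-1×0.0130)² = 0.000169
Total = 0.00749. Share from P = 0.00185/0.00749 = 0.247.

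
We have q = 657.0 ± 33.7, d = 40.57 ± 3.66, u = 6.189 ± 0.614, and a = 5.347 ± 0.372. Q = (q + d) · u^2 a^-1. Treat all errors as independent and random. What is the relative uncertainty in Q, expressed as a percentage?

Let w = q + d = 697.6. δw = √(δq² + δd²) = √(1140 + 13.4) = 33.9, so δw/w = 0.0486.
Q is then a monomial in w, u, a:
δQ/Q = √((δw/w)² + (2·δu/u)² + (-1·δa/a)²) = √(0.00236 + 0.0394 + 0.00484) = 0.216

21.6%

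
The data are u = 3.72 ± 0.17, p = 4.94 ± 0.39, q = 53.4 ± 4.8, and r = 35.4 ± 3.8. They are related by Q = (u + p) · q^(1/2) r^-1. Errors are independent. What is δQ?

0.226

Let w = u + p = 8.66. δw = √(δu² + δp²) = √(0.0289 + 0.152) = 0.425, so δw/w = 0.0491.
Q is then a monomial in w, q, r:
δQ/Q = √((δw/w)² + (½·δq/q)² + (-1·δr/r)²) = √(0.00241 + 0.00202 + 0.0115) = 0.126
Q = 1.79, so δQ = 0.126 × 1.79 = 0.226.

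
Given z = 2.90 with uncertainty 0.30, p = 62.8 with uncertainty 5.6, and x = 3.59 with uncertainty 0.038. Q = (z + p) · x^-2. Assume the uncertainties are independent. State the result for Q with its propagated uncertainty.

Let u = z + p = 65.7. δu = √(δz² + δp²) = √(0.0900 + 31.4) = 5.61, so δu/u = 0.0854.
Q is then a monomial in u, x:
δQ/Q = √((δu/u)² + (-2·δx/x)²) = √(0.00729 + 0.000448) = 0.0879
Q = 5.10, so δQ = 0.0879 × 5.10 = 0.448.

5.10 ± 0.448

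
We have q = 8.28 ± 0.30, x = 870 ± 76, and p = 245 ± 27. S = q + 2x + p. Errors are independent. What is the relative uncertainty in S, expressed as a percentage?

7.75%

S is a linear combination, so absolute uncertainties add in quadrature:
  (δq)² = 0.0900;  (2·δx)² = 23100;  (δp)² = 729
δS = √(23800) = 154
S = 1990, so δS/S = 154/1990 = 0.0775.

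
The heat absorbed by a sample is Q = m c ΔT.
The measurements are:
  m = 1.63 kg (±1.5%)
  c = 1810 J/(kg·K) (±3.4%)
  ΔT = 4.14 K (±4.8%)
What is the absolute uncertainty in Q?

741 J

Relative error in a monomial: (δQ/Q)² = Σ (nᵢ · δxᵢ/xᵢ)².
  (1·δm/m)² = (1×0.0150)² = 0.000225;  (1·δc/c)² = (1×0.0340)² = 0.00116;  (1·δΔT/ΔT)² = (1×0.0480)² = 0.00230
δQ/Q = √(0.00368) = 0.0607
Q = 12200 J, so δQ = 0.0607 × 12200 = 741 J.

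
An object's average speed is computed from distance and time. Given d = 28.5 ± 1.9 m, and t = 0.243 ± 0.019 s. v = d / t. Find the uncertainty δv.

Each factor contributes (exponent × relative error)² to (δv/v)²:
  (1·δd/d)² = (1×0.0667)² = 0.00444;  (-1·δt/t)² = (-1×0.0782)² = 0.00611
δv/v = √(0.0106) = 0.103
v = 117 m/s, so δv = 0.103 × 117 = 12.1 m/s.

12.1 m/s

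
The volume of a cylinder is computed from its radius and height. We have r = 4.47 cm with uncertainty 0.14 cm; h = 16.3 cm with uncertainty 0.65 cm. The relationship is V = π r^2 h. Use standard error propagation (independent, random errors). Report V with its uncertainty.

Products/powers → add relative errors in quadrature, weighted by exponent:
  (2·δr/r)² = (2×0.0313)² = 0.00392;  (1·δh/h)² = (1×0.0399)² = 0.00159
δV/V = √(0.00551) = 0.0743
V = 1020 cm^3, so δV = 0.0743 × 1020 = 76.0 cm^3.

1020 ± 76.0 cm^3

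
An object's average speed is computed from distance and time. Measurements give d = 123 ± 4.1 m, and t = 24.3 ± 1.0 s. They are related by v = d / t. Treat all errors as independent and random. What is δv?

0.268 m/s

Since v is a product/quotient, work with relative uncertainties:
  (1·δd/d)² = (1×0.0333)² = 0.00111;  (-1·δt/t)² = (-1×0.0412)² = 0.00169
δv/v = √(0.00280) = 0.0530
v = 5.06 m/s, so δv = 0.0530 × 5.06 = 0.268 m/s.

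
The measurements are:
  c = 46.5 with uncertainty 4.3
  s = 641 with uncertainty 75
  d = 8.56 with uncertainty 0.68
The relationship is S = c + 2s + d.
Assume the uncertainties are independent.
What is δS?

150

For a sum/difference, combine absolute errors in quadrature:
  (δc)² = 18.5;  (2·δs)² = 22500;  (δd)² = 0.462
δS = √(22500) = 150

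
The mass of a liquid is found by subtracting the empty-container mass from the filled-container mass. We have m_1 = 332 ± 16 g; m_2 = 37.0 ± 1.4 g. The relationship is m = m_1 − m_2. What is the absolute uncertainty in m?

16.1 g

Absolute uncertainties add in quadrature for a linear combination:
  (δm_1)² = 256;  (δm_2)² = 1.96
δm = √(258) = 16.1 g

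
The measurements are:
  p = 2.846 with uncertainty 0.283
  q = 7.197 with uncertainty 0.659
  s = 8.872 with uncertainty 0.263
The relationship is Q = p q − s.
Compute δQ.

2.78

Let w = p·q = 20.48. δw/w = √((1·δp/p)² + (1·δq/q)²) = √(0.00989 + 0.00838) = 0.135, so δw = 2.77.
Q = w − s: δQ = √(δw² + δs²) = √(7.67 + 0.0692) = 2.78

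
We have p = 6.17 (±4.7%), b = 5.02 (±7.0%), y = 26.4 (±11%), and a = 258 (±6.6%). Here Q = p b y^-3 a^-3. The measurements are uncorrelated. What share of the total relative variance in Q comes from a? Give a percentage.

(δQ/Q)² = (1·δp/p)² + (1·δb/b)² + (-3·δy/y)² + (-3·δa/a)²
  p term: (1×0.0470)² = 0.00221
  b term: (1×0.0700)² = 0.00490
  y term: (-3×0.110)² = 0.109
  a term: (-3×0.0660)² = 0.0392
Total = 0.155. Share from a = 0.0392/0.155 = 0.253.

25.3%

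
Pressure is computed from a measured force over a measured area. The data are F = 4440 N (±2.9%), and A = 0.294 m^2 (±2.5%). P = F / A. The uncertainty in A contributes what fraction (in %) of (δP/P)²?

(δP/P)² = (1·δF/F)² + (-1·δA/A)²
  F term: (1×0.0290)² = 0.000841
  A term: (-1×0.0250)² = 0.000625
Total = 0.00147. Share from A = 0.000625/0.00147 = 0.426.

42.6%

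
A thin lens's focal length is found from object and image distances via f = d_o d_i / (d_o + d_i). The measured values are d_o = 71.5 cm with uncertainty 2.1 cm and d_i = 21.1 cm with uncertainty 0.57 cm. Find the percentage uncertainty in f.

2.19%

∂f/∂d_o = (d_i/(d_o+d_i))² = 0.0519;  ∂f/∂d_i = (d_o/(d_o+d_i))² = 0.596
δf = √((∂f/∂d_o · δd_o)² + (∂f/∂d_i · δd_i)²) = √(0.0119 + 0.115) = 0.357 cm
f = 16.3 cm, so δf/f = 0.357/16.3 = 0.0219.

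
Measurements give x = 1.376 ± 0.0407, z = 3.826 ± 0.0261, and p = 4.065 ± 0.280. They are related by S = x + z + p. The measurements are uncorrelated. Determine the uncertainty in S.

0.284

Each term contributes (cᵢ δxᵢ)² to (δS)²:
  (δx)² = 0.00166;  (δz)² = 0.000681;  (δp)² = 0.0784
δS = √(0.0807) = 0.284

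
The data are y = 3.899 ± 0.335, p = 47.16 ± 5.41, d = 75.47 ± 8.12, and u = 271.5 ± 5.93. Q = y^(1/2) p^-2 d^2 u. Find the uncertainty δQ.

Since Q is a product/quotient, work with relative uncertainties:
  (½·δy/y)² = (0.5×0.0859)² = 0.00185;  (-2·δp/p)² = (-2×0.115)² = 0.0526;  (2·δd/d)² = (2×0.108)² = 0.0463;  (1·δu/u)² = (1×0.0218)² = 0.000477
δQ/Q = √(0.101) = 0.318
Q = 1373, so δQ = 0.318 × 1373 = 437.

437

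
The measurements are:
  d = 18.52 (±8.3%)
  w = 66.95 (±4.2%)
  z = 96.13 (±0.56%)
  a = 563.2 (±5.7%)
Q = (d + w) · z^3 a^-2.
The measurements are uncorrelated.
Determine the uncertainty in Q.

29.0

Let u = d + w = 85.47. δu = √(δd² + δw²) = √(2.36 + 7.91) = 3.20, so δu/u = 0.0375.
Q is then a monomial in u, z, a:
δQ/Q = √((δu/u)² + (3·δz/z)² + (-2·δa/a)²) = √(0.00141 + 0.000282 + 0.0130) = 0.121
Q = 239.4, so δQ = 0.121 × 239.4 = 29.0.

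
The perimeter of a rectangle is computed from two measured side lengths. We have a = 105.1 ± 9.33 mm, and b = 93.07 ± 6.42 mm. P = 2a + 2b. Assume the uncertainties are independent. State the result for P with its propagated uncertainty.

Absolute uncertainties add in quadrature for a linear combination:
  (2·δa)² = 348;  (2·δb)² = 165
δP = √(513) = 22.7 mm
P = 396.3 mm.

396.3 ± 22.7 mm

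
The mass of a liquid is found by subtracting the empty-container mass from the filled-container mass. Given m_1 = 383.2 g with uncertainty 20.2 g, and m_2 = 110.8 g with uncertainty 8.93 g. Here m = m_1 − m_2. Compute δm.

For a sum/difference, combine absolute errors in quadrature:
  (δm_1)² = 408;  (δm_2)² = 79.7
δm = √(488) = 22.1 g

22.1 g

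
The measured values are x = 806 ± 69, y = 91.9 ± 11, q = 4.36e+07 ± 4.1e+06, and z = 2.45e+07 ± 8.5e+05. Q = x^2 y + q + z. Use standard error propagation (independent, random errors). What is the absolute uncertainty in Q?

Let p = x^2·y = 5.97e+07. δp/p = √((2·δx/x)² + (1·δy/y)²) = √(0.0293 + 0.0143) = 0.209, so δp = 1.25e+07.
Q = p + q + z: δQ = √(δp² + δq² + δz²) = √(1.56e+14 + 1.68e+13 + 7.22e+11) = 1.32e+07

1.32e+07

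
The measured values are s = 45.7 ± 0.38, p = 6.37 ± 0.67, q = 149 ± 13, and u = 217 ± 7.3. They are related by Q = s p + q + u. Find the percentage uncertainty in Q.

5.20%

Let w = s·p = 291. δw/w = √((1·δs/s)² + (1·δp/p)²) = √(6.91e-05 + 0.0111) = 0.106, so δw = 30.7.
Q = w + q + u: δQ = √(δw² + δq² + δu²) = √(943 + 169 + 53.3) = 34.1
Q = 657, so δQ/Q = 34.1/657 = 0.0520.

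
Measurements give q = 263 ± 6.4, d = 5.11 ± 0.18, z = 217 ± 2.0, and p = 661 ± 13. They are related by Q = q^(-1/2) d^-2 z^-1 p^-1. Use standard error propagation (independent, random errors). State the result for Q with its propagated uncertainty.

Each factor contributes (exponent × relative error)² to (δQ/Q)²:
  (−½·δq/q)² = (-0.5×0.0243)² = 0.000148;  (-2·δd/d)² = (-2×0.0352)² = 0.00496;  (-1·δz/z)² = (-1×0.00922)² = 8.49e-05;  (-1·δp/p)² = (-1×0.0197)² = 0.000387
δQ/Q = √(0.00558) = 0.0747
Q = 1.65e-08, so δQ = 0.0747 × 1.65e-08 = 1.23e-09.

(1.65 ± 0.123) × 10^-8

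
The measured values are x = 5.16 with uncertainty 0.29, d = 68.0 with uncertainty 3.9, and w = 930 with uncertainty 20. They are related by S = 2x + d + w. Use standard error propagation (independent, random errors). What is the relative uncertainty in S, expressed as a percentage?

Absolute uncertainties add in quadrature for a linear combination:
  (2·δx)² = 0.336;  (δd)² = 15.2;  (δw)² = 400
δS = √(416) = 20.4
S = 1010, so δS/S = 20.4/1010 = 0.0202.

2.02%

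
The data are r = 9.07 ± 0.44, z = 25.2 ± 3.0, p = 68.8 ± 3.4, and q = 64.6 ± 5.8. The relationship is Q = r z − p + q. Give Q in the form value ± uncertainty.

Let w = r·z = 229. δw/w = √((1·δr/r)² + (1·δz/z)²) = √(0.00235 + 0.0142) = 0.129, so δw = 29.4.
Q = w − p + q: δQ = √(δw² + δp² + δq²) = √(863 + 11.6 + 33.6) = 30.1
Q = 224.

224 ± 30.1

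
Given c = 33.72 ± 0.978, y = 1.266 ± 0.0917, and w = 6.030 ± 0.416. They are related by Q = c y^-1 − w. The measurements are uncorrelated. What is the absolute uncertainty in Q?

2.12

Let p = c·y^-1 = 26.64. δp/p = √((1·δc/c)² + (-1·δy/y)²) = √(0.000841 + 0.00525) = 0.0780, so δp = 2.08.
Q = p − w: δQ = √(δp² + δw²) = √(4.32 + 0.173) = 2.12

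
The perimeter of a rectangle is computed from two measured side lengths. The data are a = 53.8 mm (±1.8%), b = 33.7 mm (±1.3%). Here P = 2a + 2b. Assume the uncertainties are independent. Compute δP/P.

P is a linear combination, so absolute uncertainties add in quadrature:
  (2·δa)² = 3.75;  (2·δb)² = 0.768
δP = √(4.52) = 2.13 mm
P = 175 mm, so δP/P = 2.13/175 = 0.0121.

0.0121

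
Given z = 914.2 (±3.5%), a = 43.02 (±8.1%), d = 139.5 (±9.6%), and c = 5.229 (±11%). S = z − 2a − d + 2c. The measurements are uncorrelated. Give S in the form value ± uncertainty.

699.1 ± 35.4

Sums and differences: (δS)² = Σ (cᵢ δxᵢ)².
  (δz)² = 1020;  (2·δa)² = 48.6;  (δd)² = 179;  (2·δc)² = 1.32
δS = √(1250) = 35.4
S = 699.1.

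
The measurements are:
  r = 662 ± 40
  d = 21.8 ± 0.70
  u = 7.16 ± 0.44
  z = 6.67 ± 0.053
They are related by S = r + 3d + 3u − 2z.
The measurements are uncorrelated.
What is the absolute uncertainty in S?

40.1

S is a linear combination, so absolute uncertainties add in quadrature:
  (δr)² = 1600;  (3·δd)² = 4.41;  (3·δu)² = 1.74;  (2·δz)² = 0.0112
δS = √(1610) = 40.1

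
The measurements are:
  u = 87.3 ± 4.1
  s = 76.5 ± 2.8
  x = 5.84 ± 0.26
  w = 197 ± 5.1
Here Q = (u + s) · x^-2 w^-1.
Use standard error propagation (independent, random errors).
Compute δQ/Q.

Let h = u + s = 164. δh = √(δu² + δs²) = √(16.8 + 7.84) = 4.96, so δh/h = 0.0303.
Q is then a monomial in h, x, w:
δQ/Q = √((δh/h)² + (-2·δx/x)² + (-1·δw/w)²) = √(0.000919 + 0.00793 + 0.000670) = 0.0976

0.0976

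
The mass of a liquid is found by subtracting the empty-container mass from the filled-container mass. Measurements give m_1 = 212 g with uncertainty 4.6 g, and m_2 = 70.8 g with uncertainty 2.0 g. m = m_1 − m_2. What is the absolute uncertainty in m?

m is a linear combination, so absolute uncertainties add in quadrature:
  (δm_1)² = 21.2;  (δm_2)² = 4.00
δm = √(25.2) = 5.02 g

5.02 g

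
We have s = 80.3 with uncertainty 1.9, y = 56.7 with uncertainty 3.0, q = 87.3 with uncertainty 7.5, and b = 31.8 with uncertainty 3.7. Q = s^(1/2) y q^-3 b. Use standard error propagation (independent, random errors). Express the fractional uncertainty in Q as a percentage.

28.8%

Relative error in a monomial: (δQ/Q)² = Σ (nᵢ · δxᵢ/xᵢ)².
  (½·δs/s)² = (0.5×0.0237)² = 0.000140;  (1·δy/y)² = (1×0.0529)² = 0.00280;  (-3·δq/q)² = (-3×0.0859)² = 0.0664;  (1·δb/b)² = (1×0.116)² = 0.0135
δQ/Q = √(0.0829) = 0.288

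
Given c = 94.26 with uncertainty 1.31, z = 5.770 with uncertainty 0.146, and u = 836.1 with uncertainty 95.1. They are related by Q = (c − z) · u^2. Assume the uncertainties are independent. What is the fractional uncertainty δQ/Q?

Let w = c − z = 88.49. δw = √(δc² + δz²) = √(1.72 + 0.0213) = 1.32, so δw/w = 0.0149.
Q is then a monomial in w, u:
δQ/Q = √((δw/w)² + (2·δu/u)²) = √(0.000222 + 0.0517) = 0.228

0.228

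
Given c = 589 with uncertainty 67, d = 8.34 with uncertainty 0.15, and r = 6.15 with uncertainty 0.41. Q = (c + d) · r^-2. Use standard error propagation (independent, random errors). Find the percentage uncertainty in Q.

Let u = c + d = 597. δu = √(δc² + δd²) = √(4490 + 0.0225) = 67.0, so δu/u = 0.112.
Q is then a monomial in u, r:
δQ/Q = √((δu/u)² + (-2·δr/r)²) = √(0.0126 + 0.0178) = 0.174

17.4%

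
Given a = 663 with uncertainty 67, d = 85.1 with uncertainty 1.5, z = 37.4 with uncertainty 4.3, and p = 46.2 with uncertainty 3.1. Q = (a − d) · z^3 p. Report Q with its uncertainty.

(1.40 ± 0.517) × 10^9

Let u = a − d = 578. δu = √(δa² + δd²) = √(4490 + 2.25) = 67.0, so δu/u = 0.116.
Q is then a monomial in u, z, p:
δQ/Q = √((δu/u)² + (3·δz/z)² + (1·δp/p)²) = √(0.0134 + 0.119 + 0.00450) = 0.370
Q = 1.4e+09, so δQ = 0.370 × 1.4e+09 = 5.17e+08.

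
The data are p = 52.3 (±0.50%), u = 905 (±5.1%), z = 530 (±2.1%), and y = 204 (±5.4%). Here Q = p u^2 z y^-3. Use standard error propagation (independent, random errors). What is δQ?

Since Q is a product/quotient, work with relative uncertainties:
  (1·δp/p)² = (1×0.00500)² = 2.5e-05;  (2·δu/u)² = (2×0.0510)² = 0.0104;  (1·δz/z)² = (1×0.0210)² = 0.000441;  (-3·δy/y)² = (-3×0.0540)² = 0.0262
δQ/Q = √(0.0371) = 0.193
Q = 2670, so δQ = 0.193 × 2670 = 515.

515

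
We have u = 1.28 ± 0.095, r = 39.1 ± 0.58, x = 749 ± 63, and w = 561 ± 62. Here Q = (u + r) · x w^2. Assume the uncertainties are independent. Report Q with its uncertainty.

(9.52 ± 2.26) × 10^9

Let h = u + r = 40.4. δh = √(δu² + δr²) = √(0.00903 + 0.336) = 0.588, so δh/h = 0.0146.
Q is then a monomial in h, x, w:
δQ/Q = √((δh/h)² + (1·δx/x)² + (2·δw/w)²) = √(0.000212 + 0.00707 + 0.0489) = 0.237
Q = 9.52e+09, so δQ = 0.237 × 9.52e+09 = 2.26e+09.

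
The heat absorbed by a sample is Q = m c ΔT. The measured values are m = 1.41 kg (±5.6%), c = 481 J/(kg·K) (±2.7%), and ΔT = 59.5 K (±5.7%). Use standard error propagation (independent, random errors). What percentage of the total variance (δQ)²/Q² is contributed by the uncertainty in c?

(δQ/Q)² = (1·δm/m)² + (1·δc/c)² + (1·δΔT/ΔT)²
  m term: (1×0.0560)² = 0.00314
  c term: (1×0.0270)² = 0.000729
  ΔT term: (1×0.0570)² = 0.00325
Total = 0.00711. Share from c = 0.000729/0.00711 = 0.102.

10.2%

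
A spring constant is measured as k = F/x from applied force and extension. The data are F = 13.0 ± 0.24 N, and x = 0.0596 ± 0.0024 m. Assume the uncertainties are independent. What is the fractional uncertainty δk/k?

For a monomial k ∝ F, x^-1, fractional errors add in quadrature:
  (1·δF/F)² = (1×0.0185)² = 0.000341;  (-1·δx/x)² = (-1×0.0403)² = 0.00162
δk/k = √(0.00196) = 0.0443

0.0443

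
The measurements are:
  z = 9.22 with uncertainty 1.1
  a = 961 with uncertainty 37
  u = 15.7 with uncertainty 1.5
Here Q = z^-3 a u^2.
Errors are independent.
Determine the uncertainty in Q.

123

Each factor contributes (exponent × relative error)² to (δQ/Q)²:
  (-3·δz/z)² = (-3×0.119)² = 0.128;  (1·δa/a)² = (1×0.0385)² = 0.00148;  (2·δu/u)² = (2×0.0955)² = 0.0365
δQ/Q = √(0.166) = 0.408
Q = 302, so δQ = 0.408 × 302 = 123.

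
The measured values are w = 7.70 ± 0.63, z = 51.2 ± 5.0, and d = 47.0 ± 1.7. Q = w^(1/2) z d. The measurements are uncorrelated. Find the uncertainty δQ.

Since Q is a product/quotient, work with relative uncertainties:
  (½·δw/w)² = (0.5×0.0818)² = 0.00167;  (1·δz/z)² = (1×0.0977)² = 0.00954;  (1·δd/d)² = (1×0.0362)² = 0.00131
δQ/Q = √(0.0125) = 0.112
Q = 6680, so δQ = 0.112 × 6680 = 747.

747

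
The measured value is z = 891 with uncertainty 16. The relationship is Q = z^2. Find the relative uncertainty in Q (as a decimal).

Relative error in a monomial: (δQ/Q)² = Σ (nᵢ · δxᵢ/xᵢ)².
  (2·δz/z)² = (2×0.0180)² = 0.00129
δQ/Q = √(0.00129) = 0.0359

0.0359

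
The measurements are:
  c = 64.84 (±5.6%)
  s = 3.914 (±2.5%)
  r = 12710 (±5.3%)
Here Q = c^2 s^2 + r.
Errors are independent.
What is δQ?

Let p = c^2·s^2 = 64410. δp/p = √((2·δc/c)² + (2·δs/s)²) = √(0.0125 + 0.00250) = 0.123, so δp = 7900.
Q = p + r: δQ = √(δp² + δr²) = √(6.24e+07 + 4.54e+05) = 7930

7930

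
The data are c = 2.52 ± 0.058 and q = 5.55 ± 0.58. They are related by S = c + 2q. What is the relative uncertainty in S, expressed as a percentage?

For a sum/difference, combine absolute errors in quadrature:
  (δc)² = 0.00336;  (2·δq)² = 1.35
δS = √(1.35) = 1.16
S = 13.6, so δS/S = 1.16/13.6 = 0.0853.

8.53%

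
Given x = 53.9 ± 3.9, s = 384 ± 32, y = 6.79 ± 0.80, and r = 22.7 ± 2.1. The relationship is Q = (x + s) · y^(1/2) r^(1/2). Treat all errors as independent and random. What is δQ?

Let u = x + s = 438. δu = √(δx² + δs²) = √(15.2 + 1020) = 32.2, so δu/u = 0.0736.
Q is then a monomial in u, y, r:
δQ/Q = √((δu/u)² + (½·δy/y)² + (½·δr/r)²) = √(0.00542 + 0.00347 + 0.00214) = 0.105
Q = 5440, so δQ = 0.105 × 5440 = 571.

571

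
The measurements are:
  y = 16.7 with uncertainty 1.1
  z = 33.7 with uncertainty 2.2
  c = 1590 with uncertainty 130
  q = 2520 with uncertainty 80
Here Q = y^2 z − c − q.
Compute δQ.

1390

Let p = y^2·z = 9400. δp/p = √((2·δy/y)² + (1·δz/z)²) = √(0.0174 + 0.00426) = 0.147, so δp = 1380.
Q = p − c − q: δQ = √(δp² + δc² + δq²) = √(1.91e+06 + 16900 + 6400) = 1390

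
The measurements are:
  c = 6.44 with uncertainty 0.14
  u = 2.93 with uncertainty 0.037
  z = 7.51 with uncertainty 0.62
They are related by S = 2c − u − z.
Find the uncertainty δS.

Each term contributes (cᵢ δxᵢ)² to (δS)²:
  (2·δc)² = 0.0784;  (δu)² = 0.00137;  (δz)² = 0.384
δS = √(0.464) = 0.681

0.681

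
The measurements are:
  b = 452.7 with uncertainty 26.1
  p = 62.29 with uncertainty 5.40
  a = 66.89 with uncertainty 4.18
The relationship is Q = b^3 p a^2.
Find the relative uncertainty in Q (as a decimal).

Relative error in a monomial: (δQ/Q)² = Σ (nᵢ · δxᵢ/xᵢ)².
  (3·δb/b)² = (3×0.0577)² = 0.0299;  (1·δp/p)² = (1×0.0867)² = 0.00752;  (2·δa/a)² = (2×0.0625)² = 0.0156
δQ/Q = √(0.0531) = 0.230

0.230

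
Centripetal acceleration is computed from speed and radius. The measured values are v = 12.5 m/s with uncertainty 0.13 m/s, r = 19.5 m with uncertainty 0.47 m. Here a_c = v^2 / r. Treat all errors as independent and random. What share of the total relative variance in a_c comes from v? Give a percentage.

42.7%

(δa_c/a_c)² = (2·δv/v)² + (-1·δr/r)²
  v term: (2×0.0104)² = 0.000433
  r term: (-1×0.0241)² = 0.000581
Total = 0.00101. Share from v = 0.000433/0.00101 = 0.427.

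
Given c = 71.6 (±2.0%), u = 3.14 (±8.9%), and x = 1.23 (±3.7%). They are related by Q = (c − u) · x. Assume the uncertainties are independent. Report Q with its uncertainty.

84.2 ± 3.60

Let w = c − u = 68.5. δw = √(δc² + δu²) = √(2.05 + 0.0781) = 1.46, so δw/w = 0.0213.
Q is then a monomial in w, x:
δQ/Q = √((δw/w)² + (1·δx/x)²) = √(0.000454 + 0.00137) = 0.0427
Q = 84.2, so δQ = 0.0427 × 84.2 = 3.60.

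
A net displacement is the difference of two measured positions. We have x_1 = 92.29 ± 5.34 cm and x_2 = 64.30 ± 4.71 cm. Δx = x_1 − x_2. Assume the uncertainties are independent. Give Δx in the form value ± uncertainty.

27.99 ± 7.12 cm

For a sum/difference, combine absolute errors in quadrature:
  (δx_1)² = 28.5;  (δx_2)² = 22.2
δΔx = √(50.7) = 7.12 cm
Δx = 27.99 cm.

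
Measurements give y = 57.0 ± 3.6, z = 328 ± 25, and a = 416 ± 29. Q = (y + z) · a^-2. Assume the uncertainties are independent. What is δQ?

0.000343

Let u = y + z = 385. δu = √(δy² + δz²) = √(13.0 + 625) = 25.3, so δu/u = 0.0656.
Q is then a monomial in u, a:
δQ/Q = √((δu/u)² + (-2·δa/a)²) = √(0.00430 + 0.0194) = 0.154
Q = 0.00222, so δQ = 0.154 × 0.00222 = 0.000343.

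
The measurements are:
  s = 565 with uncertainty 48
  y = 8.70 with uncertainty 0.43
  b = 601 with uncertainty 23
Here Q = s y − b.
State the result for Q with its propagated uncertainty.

Let p = s·y = 4920. δp/p = √((1·δs/s)² + (1·δy/y)²) = √(0.00722 + 0.00244) = 0.0983, so δp = 483.
Q = p − b: δQ = √(δp² + δb²) = √(2.33e+05 + 529) = 484
Q = 4310.

4310 ± 484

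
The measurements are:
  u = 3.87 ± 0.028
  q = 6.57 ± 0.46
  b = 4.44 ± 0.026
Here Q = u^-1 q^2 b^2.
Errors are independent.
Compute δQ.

For a monomial Q ∝ u^-1, q^2, b^2, fractional errors add in quadrature:
  (-1·δu/u)² = (-1×0.00724)² = 5.23e-05;  (2·δq/q)² = (2×0.0700)² = 0.0196;  (2·δb/b)² = (2×0.00586)² = 0.000137
δQ/Q = √(0.0198) = 0.141
Q = 220, so δQ = 0.141 × 220 = 30.9.

30.9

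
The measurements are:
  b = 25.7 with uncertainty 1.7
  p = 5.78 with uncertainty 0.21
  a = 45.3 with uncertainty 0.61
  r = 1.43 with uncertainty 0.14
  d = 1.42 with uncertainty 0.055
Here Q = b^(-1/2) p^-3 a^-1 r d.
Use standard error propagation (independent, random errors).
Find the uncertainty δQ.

7.13e-06

For a monomial Q ∝ b^(-1/2), p^-3, a^-1, r, d, fractional errors add in quadrature:
  (−½·δb/b)² = (-0.5×0.0661)² = 0.00109;  (-3·δp/p)² = (-3×0.0363)² = 0.0119;  (-1·δa/a)² = (-1×0.0135)² = 0.000181;  (1·δr/r)² = (1×0.0979)² = 0.00958;  (1·δd/d)² = (1×0.0387)² = 0.00150
δQ/Q = √(0.0242) = 0.156
Q = 4.58e-05, so δQ = 0.156 × 4.58e-05 = 7.13e-06.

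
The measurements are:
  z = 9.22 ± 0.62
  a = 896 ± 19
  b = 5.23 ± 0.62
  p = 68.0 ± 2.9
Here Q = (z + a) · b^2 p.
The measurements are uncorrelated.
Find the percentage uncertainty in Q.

24.2%

Let u = z + a = 905. δu = √(δz² + δa²) = √(0.384 + 361) = 19.0, so δu/u = 0.0210.
Q is then a monomial in u, b, p:
δQ/Q = √((δu/u)² + (2·δb/b)² + (1·δp/p)²) = √(0.000441 + 0.0562 + 0.00182) = 0.242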